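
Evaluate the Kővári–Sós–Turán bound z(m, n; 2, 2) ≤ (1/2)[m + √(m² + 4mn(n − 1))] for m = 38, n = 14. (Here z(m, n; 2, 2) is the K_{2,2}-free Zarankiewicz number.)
z(38, 14; 2, 2) ≤ (1/2)[38 + √(38² + 4·38·14·13)] = (1/2)[38 + √29108] = 104.3053

Kővári–Sós–Turán: let r_1, ..., r_38 be the row sums and z = Σ r_i the total number of 1s. Each pair of columns can share at most one row with both entries 1 (else a 2×2 all-ones block appears), so Σ_i C(r_i, 2) ≤ C(14, 2) = 91. By convexity Σ_i C(r_i, 2) ≥ 38·C(z/38, 2) = z(z − 38)/(2·38), giving z² − 38z − 38·14·13 ≤ 0 and hence z ≤ (1/2)[38 + √(1444 + 4·6916)] = (1/2)[38 + √29108] ≈ (1/2)(38 + 170.6107) = 104.3053.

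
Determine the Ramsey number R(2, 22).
R(2, 22) = 22

R(2, k) = k for all k ≥ 2: in a 2-colouring of K_k, either some edge is red (a red K_2) or all edges are blue (a blue K_k). And K_{21} coloured all-blue has no blue K_22, so R(2, 22) > 21. Hence R(2, 22) = 22.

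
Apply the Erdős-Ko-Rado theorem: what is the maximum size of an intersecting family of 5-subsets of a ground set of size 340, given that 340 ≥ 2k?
max |F| = C(339, 4) = 540597876

The Erdős-Ko-Rado theorem states: for n ≥ 2k, an intersecting family of k-subsets of an n-element set has size at most C(n − 1, k − 1), with equality for 'star' families {A ⊆ [n] : |A| = k, i ∈ A} (fix an element i). For n = 340, k = 5: C(339, 4) = 540597876.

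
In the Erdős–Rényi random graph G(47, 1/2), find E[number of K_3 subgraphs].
E[# K_3] = C(47, 3) · (1/2)^C(3, 2) = 16215 / 2^3 = 2026.875

For each 3-subset S of vertices (there are C(47, 3) = 16215 such S), let X_S = 1 if S induces a K_3 (all C(3, 2) = 3 edges present). Then P(X_S = 1) = (1/2)^3 = 1/8. By linearity of expectation, E[# K_3] = C(47, 3) · (1/2)^3 = 16215 / 8 = 2026.875.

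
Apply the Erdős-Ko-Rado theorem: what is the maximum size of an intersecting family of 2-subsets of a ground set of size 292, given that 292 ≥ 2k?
max |F| = C(291, 1) = 291

The Erdős-Ko-Rado theorem states: for n ≥ 2k, an intersecting family of k-subsets of an n-element set has size at most C(n − 1, k − 1), with equality for 'star' families {A ⊆ [n] : |A| = k, i ∈ A} (fix an element i). For n = 292, k = 2: C(291, 1) = 291.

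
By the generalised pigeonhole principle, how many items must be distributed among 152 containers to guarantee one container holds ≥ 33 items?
n = (33 − 1)·152 + 1 = 4865

By the generalised pigeonhole principle, to guarantee some box contains ≥ r objects we need more than (r − 1) · k objects total. Threshold: n = (r − 1) · k + 1. With r = 33 and k = 152: n = 32 · 152 + 1 = 4864 + 1 = 4865. For n = 4864 = 32 · 152, we can put exactly 32 objects in every box, avoiding 33 in any single one — so 4865 is tight.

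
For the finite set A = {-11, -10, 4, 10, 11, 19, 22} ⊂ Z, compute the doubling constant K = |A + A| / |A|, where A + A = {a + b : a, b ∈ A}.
K = |A + A| / |A| = 26/7

Enumerate A + A = {a + b : a, b ∈ A}. With |A| = 7, there are |A|^2 = 49 ordered sum pairs; collecting distinct values, A + A = {-22, -21, -20, -7, -6, -1, 0, 1, 8, 9, 11, 12, 14, 15, 20, 21, 22, 23, 26, 29, 30, 32, 33, 38, 41, 44}, so |A + A| = 26. Thus K = 26/7. For comparison, the minimum possible |A + A| over all 7-element sets is 2·7 − 1 = 13 (so min K = 13/7), attained only by arithmetic progressions.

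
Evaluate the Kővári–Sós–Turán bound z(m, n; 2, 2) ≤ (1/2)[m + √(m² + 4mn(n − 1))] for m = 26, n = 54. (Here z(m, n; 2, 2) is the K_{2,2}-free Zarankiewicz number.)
z(26, 54; 2, 2) ≤ (1/2)[26 + √(26² + 4·26·54·53)] = (1/2)[26 + √298324] = 286.0952

Kővári–Sós–Turán: let r_1, ..., r_26 be the row sums and z = Σ r_i the total number of 1s. Each pair of columns can share at most one row with both entries 1 (else a 2×2 all-ones block appears), so Σ_i C(r_i, 2) ≤ C(54, 2) = 1431. By convexity Σ_i C(r_i, 2) ≥ 26·C(z/26, 2) = z(z − 26)/(2·26), giving z² − 26z − 26·54·53 ≤ 0 and hence z ≤ (1/2)[26 + √(676 + 4·74412)] = (1/2)[26 + √298324] ≈ (1/2)(26 + 546.1904) = 286.0952.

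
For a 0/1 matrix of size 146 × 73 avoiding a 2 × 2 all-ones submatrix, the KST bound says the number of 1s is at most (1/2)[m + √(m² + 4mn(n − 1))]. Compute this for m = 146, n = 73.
z(146, 73; 2, 2) ≤ (1/2)[146 + √(146² + 4·146·73·72)] = (1/2)[146 + √3090820] = 952.0364

Kővári–Sós–Turán: let r_1, ..., r_146 be the row sums and z = Σ r_i the total number of 1s. Each pair of columns can share at most one row with both entries 1 (else a 2×2 all-ones block appears), so Σ_i C(r_i, 2) ≤ C(73, 2) = 2628. By convexity Σ_i C(r_i, 2) ≥ 146·C(z/146, 2) = z(z − 146)/(2·146), giving z² − 146z − 146·73·72 ≤ 0 and hence z ≤ (1/2)[146 + √(21316 + 4·767376)] = (1/2)[146 + √3090820] ≈ (1/2)(146 + 1758.0728) = 952.0364.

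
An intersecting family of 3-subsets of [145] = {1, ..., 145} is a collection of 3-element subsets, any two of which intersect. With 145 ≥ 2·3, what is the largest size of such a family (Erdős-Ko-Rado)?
max |F| = C(144, 2) = 10296

The Erdős-Ko-Rado theorem states: for n ≥ 2k, an intersecting family of k-subsets of an n-element set has size at most C(n − 1, k − 1), with equality for 'star' families {A ⊆ [n] : |A| = k, i ∈ A} (fix an element i). For n = 145, k = 3: C(144, 2) = 10296.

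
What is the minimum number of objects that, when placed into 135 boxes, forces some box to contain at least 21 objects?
n = (21 − 1)·135 + 1 = 2701

By the generalised pigeonhole principle, to guarantee some box contains ≥ r objects we need more than (r − 1) · k objects total. Threshold: n = (r − 1) · k + 1. With r = 21 and k = 135: n = 20 · 135 + 1 = 2700 + 1 = 2701. For n = 2700 = 20 · 135, we can put exactly 20 objects in every box, avoiding 21 in any single one — so 2701 is tight.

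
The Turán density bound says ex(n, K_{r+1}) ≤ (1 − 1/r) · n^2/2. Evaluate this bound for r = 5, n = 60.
Turán density bound = (4/5) · 60^2/2 = 1440

Turán's theorem: ex(n, K_{r+1}) is achieved by the complete r-partite Turán graph T(n, r) with parts as balanced as possible, and is at most (1 − 1/r) · n^2/2. For r = 5, n = 60: the density bound is (4/5) · 3600/2 = 1440. Since 5 ∣ 60, the Turán graph T(60, 5) has parts of equal size 12, and its edge count e(T(60, 5)) = 1440 attains the density bound exactly.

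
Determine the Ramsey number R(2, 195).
R(2, 195) = 195

R(2, k) = k for all k ≥ 2: in a 2-colouring of K_k, either some edge is red (a red K_2) or all edges are blue (a blue K_k). And K_{194} coloured all-blue has no blue K_195, so R(2, 195) > 194. Hence R(2, 195) = 195.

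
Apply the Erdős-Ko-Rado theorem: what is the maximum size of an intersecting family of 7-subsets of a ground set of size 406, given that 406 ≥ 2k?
max |F| = C(405, 6) = 5905264505400

The Erdős-Ko-Rado theorem states: for n ≥ 2k, an intersecting family of k-subsets of an n-element set has size at most C(n − 1, k − 1), with equality for 'star' families {A ⊆ [n] : |A| = k, i ∈ A} (fix an element i). For n = 406, k = 7: C(405, 6) = 5905264505400.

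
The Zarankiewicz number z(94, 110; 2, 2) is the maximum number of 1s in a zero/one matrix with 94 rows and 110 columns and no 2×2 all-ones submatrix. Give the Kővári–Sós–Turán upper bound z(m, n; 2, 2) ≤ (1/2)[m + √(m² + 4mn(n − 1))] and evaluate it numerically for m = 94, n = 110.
z(94, 110; 2, 2) ≤ (1/2)[94 + √(94² + 4·94·110·109)] = (1/2)[94 + √4517076] = 1109.6707

Kővári–Sós–Turán: let r_1, ..., r_94 be the row sums and z = Σ r_i the total number of 1s. Each pair of columns can share at most one row with both entries 1 (else a 2×2 all-ones block appears), so Σ_i C(r_i, 2) ≤ C(110, 2) = 5995. By convexity Σ_i C(r_i, 2) ≥ 94·C(z/94, 2) = z(z − 94)/(2·94), giving z² − 94z − 94·110·109 ≤ 0 and hence z ≤ (1/2)[94 + √(8836 + 4·1127060)] = (1/2)[94 + √4517076] ≈ (1/2)(94 + 2125.3414) = 1109.6707.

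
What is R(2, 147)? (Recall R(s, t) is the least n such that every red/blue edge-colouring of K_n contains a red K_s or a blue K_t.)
R(2, 147) = 147

R(2, k) = k for all k ≥ 2: in a 2-colouring of K_k, either some edge is red (a red K_2) or all edges are blue (a blue K_k). And K_{146} coloured all-blue has no blue K_147, so R(2, 147) > 146. Hence R(2, 147) = 147.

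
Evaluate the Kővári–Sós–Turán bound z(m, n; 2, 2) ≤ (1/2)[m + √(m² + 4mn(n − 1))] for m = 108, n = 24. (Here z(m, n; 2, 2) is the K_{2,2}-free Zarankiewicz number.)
z(108, 24; 2, 2) ≤ (1/2)[108 + √(108² + 4·108·24·23)] = (1/2)[108 + √250128] = 304.064

Kővári–Sós–Turán: let r_1, ..., r_108 be the row sums and z = Σ r_i the total number of 1s. Each pair of columns can share at most one row with both entries 1 (else a 2×2 all-ones block appears), so Σ_i C(r_i, 2) ≤ C(24, 2) = 276. By convexity Σ_i C(r_i, 2) ≥ 108·C(z/108, 2) = z(z − 108)/(2·108), giving z² − 108z − 108·24·23 ≤ 0 and hence z ≤ (1/2)[108 + √(11664 + 4·59616)] = (1/2)[108 + √250128] ≈ (1/2)(108 + 500.128) = 304.064.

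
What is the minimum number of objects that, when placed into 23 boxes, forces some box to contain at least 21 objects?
n = (21 − 1)·23 + 1 = 461

By the generalised pigeonhole principle, to guarantee some box contains ≥ r objects we need more than (r − 1) · k objects total. Threshold: n = (r − 1) · k + 1. With r = 21 and k = 23: n = 20 · 23 + 1 = 460 + 1 = 461. For n = 460 = 20 · 23, we can put exactly 20 objects in every box, avoiding 21 in any single one — so 461 is tight.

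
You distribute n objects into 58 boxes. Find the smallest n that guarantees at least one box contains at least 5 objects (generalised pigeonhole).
n = (5 − 1)·58 + 1 = 233

By the generalised pigeonhole principle, to guarantee some box contains ≥ r objects we need more than (r − 1) · k objects total. Threshold: n = (r − 1) · k + 1. With r = 5 and k = 58: n = 4 · 58 + 1 = 232 + 1 = 233. For n = 232 = 4 · 58, we can put exactly 4 objects in every box, avoiding 5 in any single one — so 233 is tight.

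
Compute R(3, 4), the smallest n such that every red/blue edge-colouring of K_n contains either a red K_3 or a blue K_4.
R(3, 4) = 9

Lower bound: an explicit 2-colouring of K_{8} (typically a Paley-type or other structured construction) avoids a red K_3 and a blue K_4, showing R(3, 4) > 8.
Upper bound: the Erdős–Szekeres recurrence R(r, t') ≤ R(r−1, t') + R(r, t'−1) (with the −1 refinement when both summands are even) yields R(3, 4) ≤ 9.
Hence R(3, 4) = 9.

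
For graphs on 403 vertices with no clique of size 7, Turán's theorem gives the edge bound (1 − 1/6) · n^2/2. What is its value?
Turán density bound = (5/6) · 403^2/2 = 812045/12 ≈ 67670.4167

Turán's theorem: ex(n, K_{r+1}) is achieved by the complete r-partite Turán graph T(n, r) with parts as balanced as possible, and is at most (1 − 1/r) · n^2/2. For r = 6, n = 403: the density bound is (5/6) · 162409/2 = 812045/12 ≈ 67670.4167. The integer-valued extremum is e(T(403, 6)) = 67670, which is strictly less than the density bound 812045/12 since 6 ∤ 403 (the parts of T(403, 6) cannot all be equal).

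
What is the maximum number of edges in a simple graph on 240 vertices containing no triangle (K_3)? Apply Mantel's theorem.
ex(240, K_3) = ⌊240^2/4⌋ = 14400

Mantel (1907): a triangle-free graph on n vertices has at most ⌊n^2/4⌋ edges, with equality for the complete bipartite graph K_{⌊n/2⌋, ⌈n/2⌉}. For n = 240: ⌊240^2/4⌋ = ⌊57600/4⌋ = 14400. The extremal graph is K_{120, 120}, which has 120·120 = 14400 edges.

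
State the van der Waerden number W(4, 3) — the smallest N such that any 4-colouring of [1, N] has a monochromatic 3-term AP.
W(4, 3) = 76

This is a classical value, W(4, 3) = 76, established by combining an explicit 4-colouring of {1, ..., 75} with no monochromatic 3-AP (giving the lower bound W(4, 3) > 75) and a finite case analysis / exhaustive computer search showing every 4-colouring of {1, ..., 76} has such an AP.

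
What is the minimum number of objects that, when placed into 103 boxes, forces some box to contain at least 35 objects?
n = (35 − 1)·103 + 1 = 3503

By the generalised pigeonhole principle, to guarantee some box contains ≥ r objects we need more than (r − 1) · k objects total. Threshold: n = (r − 1) · k + 1. With r = 35 and k = 103: n = 34 · 103 + 1 = 3502 + 1 = 3503. For n = 3502 = 34 · 103, we can put exactly 34 objects in every box, avoiding 35 in any single one — so 3503 is tight.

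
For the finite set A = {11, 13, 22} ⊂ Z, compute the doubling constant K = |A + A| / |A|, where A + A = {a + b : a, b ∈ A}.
K = |A + A| / |A| = 6/3 = 2

Enumerate A + A = {a + b : a, b ∈ A}. With |A| = 3, there are |A|^2 = 9 ordered sum pairs; collecting distinct values, A + A = {22, 24, 26, 33, 35, 44}, so |A + A| = 6. Thus K = 6/3 = 2. For comparison, the minimum possible |A + A| over all 3-element sets is 2·3 − 1 = 5 (so min K = 5/3), attained only by arithmetic progressions.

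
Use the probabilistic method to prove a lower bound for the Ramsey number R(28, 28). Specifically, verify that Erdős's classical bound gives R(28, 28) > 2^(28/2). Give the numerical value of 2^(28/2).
2^(28/2) = 16384; so R(28, 28) > 16384

Colour each edge of K_n uniformly at random with red/blue. The expected number of monochromatic K_28 is C(n, 28) · 2 · 2^(−C(28,2)). If C(n, 28) · 2^(1 − C(28,2)) < 1, then with positive probability no monochromatic K_28 exists, so R(28, 28) > n. The standard estimate C(n, 28) ≤ n^28/28! shows this inequality holds whenever n ≤ 2^(28/2) (since 28! · 2^(C(28,2) − 1) > 2^(28^2/2) ≥ n^28). Hence R(28, 28) > 2^(28/2) = 16384.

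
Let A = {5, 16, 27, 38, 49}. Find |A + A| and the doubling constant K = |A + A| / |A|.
K = |A + A| / |A| = 9/5

Enumerate A + A = {a + b : a, b ∈ A}. With |A| = 5, there are |A|^2 = 25 ordered sum pairs; collecting distinct values, A + A = {10, 21, 32, 43, 54, 65, 76, 87, 98}, so |A + A| = 9. Thus K = 9/5. Here |A + A| = 2|A| − 1 = 9, the minimum possible — so K = 9/5 is minimal, which holds iff A is an arithmetic progression.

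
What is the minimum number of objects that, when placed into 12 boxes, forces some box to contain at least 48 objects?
n = (48 − 1)·12 + 1 = 565

By the generalised pigeonhole principle, to guarantee some box contains ≥ r objects we need more than (r − 1) · k objects total. Threshold: n = (r − 1) · k + 1. With r = 48 and k = 12: n = 47 · 12 + 1 = 564 + 1 = 565. For n = 564 = 47 · 12, we can put exactly 47 objects in every box, avoiding 48 in any single one — so 565 is tight.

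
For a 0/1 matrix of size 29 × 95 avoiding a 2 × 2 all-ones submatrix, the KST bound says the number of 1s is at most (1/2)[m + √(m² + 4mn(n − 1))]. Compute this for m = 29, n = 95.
z(29, 95; 2, 2) ≤ (1/2)[29 + √(29² + 4·29·95·94)] = (1/2)[29 + √1036721] = 523.5975

Kővári–Sós–Turán: let r_1, ..., r_29 be the row sums and z = Σ r_i the total number of 1s. Each pair of columns can share at most one row with both entries 1 (else a 2×2 all-ones block appears), so Σ_i C(r_i, 2) ≤ C(95, 2) = 4465. By convexity Σ_i C(r_i, 2) ≥ 29·C(z/29, 2) = z(z − 29)/(2·29), giving z² − 29z − 29·95·94 ≤ 0 and hence z ≤ (1/2)[29 + √(841 + 4·258970)] = (1/2)[29 + √1036721] ≈ (1/2)(29 + 1018.195) = 523.5975.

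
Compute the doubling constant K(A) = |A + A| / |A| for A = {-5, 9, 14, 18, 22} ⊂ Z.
K = |A + A| / |A| = 14/5

Enumerate A + A = {a + b : a, b ∈ A}. With |A| = 5, there are |A|^2 = 25 ordered sum pairs; collecting distinct values, A + A = {-10, 4, 9, 13, 17, 18, 23, 27, 28, 31, 32, 36, 40, 44}, so |A + A| = 14. Thus K = 14/5. For comparison, the minimum possible |A + A| over all 5-element sets is 2·5 − 1 = 9 (so min K = 9/5), attained only by arithmetic progressions.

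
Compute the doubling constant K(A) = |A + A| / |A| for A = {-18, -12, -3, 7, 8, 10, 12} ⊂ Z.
K = |A + A| / |A| = 26/7

Enumerate A + A = {a + b : a, b ∈ A}. With |A| = 7, there are |A|^2 = 49 ordered sum pairs; collecting distinct values, A + A = {-36, -30, -24, -21, -15, -11, -10, -8, -6, -5, -4, -2, 0, 4, 5, 7, 9, 14, 15, 16, 17, 18, 19, 20, 22, 24}, so |A + A| = 26. Thus K = 26/7. For comparison, the minimum possible |A + A| over all 7-element sets is 2·7 − 1 = 13 (so min K = 13/7), attained only by arithmetic progressions.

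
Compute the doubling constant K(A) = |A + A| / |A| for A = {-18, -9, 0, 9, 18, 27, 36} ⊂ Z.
K = |A + A| / |A| = 13/7

Enumerate A + A = {a + b : a, b ∈ A}. With |A| = 7, there are |A|^2 = 49 ordered sum pairs; collecting distinct values, A + A = {-36, -27, -18, -9, 0, 9, 18, 27, 36, 45, 54, 63, 72}, so |A + A| = 13. Thus K = 13/7. Here |A + A| = 2|A| − 1 = 13, the minimum possible — so K = 13/7 is minimal, which holds iff A is an arithmetic progression.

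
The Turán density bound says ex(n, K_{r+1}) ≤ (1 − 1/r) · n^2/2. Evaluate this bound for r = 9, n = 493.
Turán density bound = (8/9) · 493^2/2 = 972196/9 ≈ 108021.7778

Turán's theorem: ex(n, K_{r+1}) is achieved by the complete r-partite Turán graph T(n, r) with parts as balanced as possible, and is at most (1 − 1/r) · n^2/2. For r = 9, n = 493: the density bound is (8/9) · 243049/2 = 972196/9 ≈ 108021.7778. The integer-valued extremum is e(T(493, 9)) = 108021, which is strictly less than the density bound 972196/9 since 9 ∤ 493 (the parts of T(493, 9) cannot all be equal).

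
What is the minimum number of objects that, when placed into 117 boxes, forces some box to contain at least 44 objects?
n = (44 − 1)·117 + 1 = 5032

By the generalised pigeonhole principle, to guarantee some box contains ≥ r objects we need more than (r − 1) · k objects total. Threshold: n = (r − 1) · k + 1. With r = 44 and k = 117: n = 43 · 117 + 1 = 5031 + 1 = 5032. For n = 5031 = 43 · 117, we can put exactly 43 objects in every box, avoiding 44 in any single one — so 5032 is tight.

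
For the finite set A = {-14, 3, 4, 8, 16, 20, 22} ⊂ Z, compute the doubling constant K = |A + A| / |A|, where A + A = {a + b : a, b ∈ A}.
K = |A + A| / |A| = 25/7

Enumerate A + A = {a + b : a, b ∈ A}. With |A| = 7, there are |A|^2 = 49 ordered sum pairs; collecting distinct values, A + A = {-28, -11, -10, -6, 2, 6, 7, 8, 11, 12, 16, 19, 20, 23, 24, 25, 26, 28, 30, 32, 36, 38, 40, 42, 44}, so |A + A| = 25. Thus K = 25/7. For comparison, the minimum possible |A + A| over all 7-element sets is 2·7 − 1 = 13 (so min K = 13/7), attained only by arithmetic progressions.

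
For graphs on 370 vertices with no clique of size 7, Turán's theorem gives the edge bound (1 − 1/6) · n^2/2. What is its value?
Turán density bound = (5/6) · 370^2/2 = 171125/3 ≈ 57041.6667

Turán's theorem: ex(n, K_{r+1}) is achieved by the complete r-partite Turán graph T(n, r) with parts as balanced as possible, and is at most (1 − 1/r) · n^2/2. For r = 6, n = 370: the density bound is (5/6) · 136900/2 = 171125/3 ≈ 57041.6667. The integer-valued extremum is e(T(370, 6)) = 57041, which is strictly less than the density bound 171125/3 since 6 ∤ 370 (the parts of T(370, 6) cannot all be equal).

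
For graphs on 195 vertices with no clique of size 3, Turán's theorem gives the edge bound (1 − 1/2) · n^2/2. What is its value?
Turán density bound = (1/2) · 195^2/2 = 38025/4 ≈ 9506.25

Turán's theorem: ex(n, K_{r+1}) is achieved by the complete r-partite Turán graph T(n, r) with parts as balanced as possible, and is at most (1 − 1/r) · n^2/2. For r = 2, n = 195: the density bound is (1/2) · 38025/2 = 38025/4 ≈ 9506.25. The integer-valued extremum is e(T(195, 2)) = 9506, which is strictly less than the density bound 38025/4 since 2 ∤ 195 (the parts of T(195, 2) cannot all be equal).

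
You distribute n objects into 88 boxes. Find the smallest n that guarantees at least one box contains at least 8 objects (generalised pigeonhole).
n = (8 − 1)·88 + 1 = 617

By the generalised pigeonhole principle, to guarantee some box contains ≥ r objects we need more than (r − 1) · k objects total. Threshold: n = (r − 1) · k + 1. With r = 8 and k = 88: n = 7 · 88 + 1 = 616 + 1 = 617. For n = 616 = 7 · 88, we can put exactly 7 objects in every box, avoiding 8 in any single one — so 617 is tight.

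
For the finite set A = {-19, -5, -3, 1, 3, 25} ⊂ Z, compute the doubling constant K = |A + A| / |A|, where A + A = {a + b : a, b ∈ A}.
K = |A + A| / |A| = 19/6

Enumerate A + A = {a + b : a, b ∈ A}. With |A| = 6, there are |A|^2 = 36 ordered sum pairs; collecting distinct values, A + A = {-38, -24, -22, -18, -16, -10, -8, -6, -4, -2, 0, 2, 4, 6, 20, 22, 26, 28, 50}, so |A + A| = 19. Thus K = 19/6. For comparison, the minimum possible |A + A| over all 6-element sets is 2·6 − 1 = 11 (so min K = 11/6), attained only by arithmetic progressions.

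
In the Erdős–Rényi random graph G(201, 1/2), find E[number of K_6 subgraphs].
E[# K_6] = C(201, 6) · (1/2)^C(6, 2) = 84944276340 / 2^15 = 21236069085/8192 ≈ 2592293.589478

For each 6-subset S of vertices (there are C(201, 6) = 84944276340 such S), let X_S = 1 if S induces a K_6 (all C(6, 2) = 15 edges present). Then P(X_S = 1) = (1/2)^15 = 1/32768. By linearity of expectation, E[# K_6] = C(201, 6) · (1/2)^15 = 84944276340 / 32768 = 21236069085/8192 ≈ 2592293.589478.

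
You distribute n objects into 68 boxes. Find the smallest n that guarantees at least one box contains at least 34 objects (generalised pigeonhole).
n = (34 − 1)·68 + 1 = 2245

By the generalised pigeonhole principle, to guarantee some box contains ≥ r objects we need more than (r − 1) · k objects total. Threshold: n = (r − 1) · k + 1. With r = 34 and k = 68: n = 33 · 68 + 1 = 2244 + 1 = 2245. For n = 2244 = 33 · 68, we can put exactly 33 objects in every box, avoiding 34 in any single one — so 2245 is tight.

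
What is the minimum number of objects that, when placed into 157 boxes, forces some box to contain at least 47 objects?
n = (47 − 1)·157 + 1 = 7223

By the generalised pigeonhole principle, to guarantee some box contains ≥ r objects we need more than (r − 1) · k objects total. Threshold: n = (r − 1) · k + 1. With r = 47 and k = 157: n = 46 · 157 + 1 = 7222 + 1 = 7223. For n = 7222 = 46 · 157, we can put exactly 46 objects in every box, avoiding 47 in any single one — so 7223 is tight.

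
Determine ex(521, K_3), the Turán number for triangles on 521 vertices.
ex(521, K_3) = ⌊521^2/4⌋ = 67860

Mantel (1907): a triangle-free graph on n vertices has at most ⌊n^2/4⌋ edges, with equality for the complete bipartite graph K_{⌊n/2⌋, ⌈n/2⌉}. For n = 521: ⌊521^2/4⌋ = ⌊271441/4⌋ = 67860. The extremal graph is K_{260, 261}, which has 260·261 = 67860 edges.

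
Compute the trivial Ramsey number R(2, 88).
R(2, 88) = 88

R(2, k) = k for all k ≥ 2: in a 2-colouring of K_k, either some edge is red (a red K_2) or all edges are blue (a blue K_k). And K_{87} coloured all-blue has no blue K_88, so R(2, 88) > 87. Hence R(2, 88) = 88.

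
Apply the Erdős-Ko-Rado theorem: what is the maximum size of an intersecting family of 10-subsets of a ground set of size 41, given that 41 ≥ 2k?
max |F| = C(40, 9) = 273438880

Erdős-Ko-Rado (1961): when n ≥ 2k, max |F| = C(n−1, k−1). The bound is attained by the star {A : i ∈ A} for any fixed i ∈ [n]. Here C(41−1, 10−1) = C(40, 9) = 273438880.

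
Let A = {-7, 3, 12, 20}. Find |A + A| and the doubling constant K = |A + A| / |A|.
K = |A + A| / |A| = 10/4 = 5/2

Enumerate A + A = {a + b : a, b ∈ A}. With |A| = 4, there are |A|^2 = 16 ordered sum pairs; collecting distinct values, A + A = {-14, -4, 5, 6, 13, 15, 23, 24, 32, 40}, so |A + A| = 10. Thus K = 10/4 = 5/2. For comparison, the minimum possible |A + A| over all 4-element sets is 2·4 − 1 = 7 (so min K = 7/4), attained only by arithmetic progressions.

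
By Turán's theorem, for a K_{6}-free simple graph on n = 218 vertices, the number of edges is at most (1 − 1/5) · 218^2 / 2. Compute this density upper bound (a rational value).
Turán density bound = (4/5) · 218^2/2 = 95048/5 ≈ 19009.6

Turán's theorem: ex(n, K_{r+1}) is achieved by the complete r-partite Turán graph T(n, r) with parts as balanced as possible, and is at most (1 − 1/r) · n^2/2. For r = 5, n = 218: the density bound is (4/5) · 47524/2 = 95048/5 ≈ 19009.6. The integer-valued extremum is e(T(218, 5)) = 19009, which is strictly less than the density bound 95048/5 since 5 ∤ 218 (the parts of T(218, 5) cannot all be equal).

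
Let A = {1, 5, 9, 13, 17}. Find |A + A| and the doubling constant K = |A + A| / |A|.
K = |A + A| / |A| = 9/5

Enumerate A + A = {a + b : a, b ∈ A}. With |A| = 5, there are |A|^2 = 25 ordered sum pairs; collecting distinct values, A + A = {2, 6, 10, 14, 18, 22, 26, 30, 34}, so |A + A| = 9. Thus K = 9/5. Here |A + A| = 2|A| − 1 = 9, the minimum possible — so K = 9/5 is minimal, which holds iff A is an arithmetic progression.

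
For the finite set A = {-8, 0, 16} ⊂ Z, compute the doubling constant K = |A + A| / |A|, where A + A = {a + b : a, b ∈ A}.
K = |A + A| / |A| = 6/3 = 2

Enumerate A + A = {a + b : a, b ∈ A}. With |A| = 3, there are |A|^2 = 9 ordered sum pairs; collecting distinct values, A + A = {-16, -8, 0, 8, 16, 32}, so |A + A| = 6. Thus K = 6/3 = 2. For comparison, the minimum possible |A + A| over all 3-element sets is 2·3 − 1 = 5 (so min K = 5/3), attained only by arithmetic progressions.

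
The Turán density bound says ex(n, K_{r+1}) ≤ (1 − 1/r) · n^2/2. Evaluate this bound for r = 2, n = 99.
Turán density bound = (1/2) · 99^2/2 = 9801/4 ≈ 2450.25

Turán's theorem: ex(n, K_{r+1}) is achieved by the complete r-partite Turán graph T(n, r) with parts as balanced as possible, and is at most (1 − 1/r) · n^2/2. For r = 2, n = 99: the density bound is (1/2) · 9801/2 = 9801/4 ≈ 2450.25. The integer-valued extremum is e(T(99, 2)) = 2450, which is strictly less than the density bound 9801/4 since 2 ∤ 99 (the parts of T(99, 2) cannot all be equal).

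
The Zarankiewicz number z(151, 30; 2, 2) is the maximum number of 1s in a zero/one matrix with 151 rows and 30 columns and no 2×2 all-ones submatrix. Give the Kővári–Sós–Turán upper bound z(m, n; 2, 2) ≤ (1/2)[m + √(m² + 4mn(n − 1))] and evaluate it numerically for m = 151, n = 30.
z(151, 30; 2, 2) ≤ (1/2)[151 + √(151² + 4·151·30·29)] = (1/2)[151 + √548281] = 445.73

Kővári–Sós–Turán: let r_1, ..., r_151 be the row sums and z = Σ r_i the total number of 1s. Each pair of columns can share at most one row with both entries 1 (else a 2×2 all-ones block appears), so Σ_i C(r_i, 2) ≤ C(30, 2) = 435. By convexity Σ_i C(r_i, 2) ≥ 151·C(z/151, 2) = z(z − 151)/(2·151), giving z² − 151z − 151·30·29 ≤ 0 and hence z ≤ (1/2)[151 + √(22801 + 4·131370)] = (1/2)[151 + √548281] ≈ (1/2)(151 + 740.46) = 445.73.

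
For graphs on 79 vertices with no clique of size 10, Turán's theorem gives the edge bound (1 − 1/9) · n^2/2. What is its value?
Turán density bound = (8/9) · 79^2/2 = 24964/9 ≈ 2773.7778

Turán's theorem: ex(n, K_{r+1}) is achieved by the complete r-partite Turán graph T(n, r) with parts as balanced as possible, and is at most (1 − 1/r) · n^2/2. For r = 9, n = 79: the density bound is (8/9) · 6241/2 = 24964/9 ≈ 2773.7778. The integer-valued extremum is e(T(79, 9)) = 2773, which is strictly less than the density bound 24964/9 since 9 ∤ 79 (the parts of T(79, 9) cannot all be equal).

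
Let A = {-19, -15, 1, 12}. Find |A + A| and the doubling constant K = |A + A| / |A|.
K = |A + A| / |A| = 10/4 = 5/2

Enumerate A + A = {a + b : a, b ∈ A}. With |A| = 4, there are |A|^2 = 16 ordered sum pairs; collecting distinct values, A + A = {-38, -34, -30, -18, -14, -7, -3, 2, 13, 24}, so |A + A| = 10. Thus K = 10/4 = 5/2. For comparison, the minimum possible |A + A| over all 4-element sets is 2·4 − 1 = 7 (so min K = 7/4), attained only by arithmetic progressions.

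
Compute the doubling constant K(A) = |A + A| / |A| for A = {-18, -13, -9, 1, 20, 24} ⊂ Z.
K = |A + A| / |A| = 19/6

Enumerate A + A = {a + b : a, b ∈ A}. With |A| = 6, there are |A|^2 = 36 ordered sum pairs; collecting distinct values, A + A = {-36, -31, -27, -26, -22, -18, -17, -12, -8, 2, 6, 7, 11, 15, 21, 25, 40, 44, 48}, so |A + A| = 19. Thus K = 19/6. For comparison, the minimum possible |A + A| over all 6-element sets is 2·6 − 1 = 11 (so min K = 11/6), attained only by arithmetic progressions.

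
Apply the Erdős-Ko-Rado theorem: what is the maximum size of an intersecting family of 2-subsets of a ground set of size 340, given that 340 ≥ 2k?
max |F| = C(339, 1) = 339

Erdős-Ko-Rado (1961): when n ≥ 2k, max |F| = C(n−1, k−1). The bound is attained by the star {A : i ∈ A} for any fixed i ∈ [n]. Here C(340−1, 2−1) = C(339, 1) = 339.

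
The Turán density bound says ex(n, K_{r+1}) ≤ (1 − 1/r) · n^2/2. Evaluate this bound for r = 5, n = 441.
Turán density bound = (4/5) · 441^2/2 = 388962/5 ≈ 77792.4

Turán's theorem: ex(n, K_{r+1}) is achieved by the complete r-partite Turán graph T(n, r) with parts as balanced as possible, and is at most (1 − 1/r) · n^2/2. For r = 5, n = 441: the density bound is (4/5) · 194481/2 = 388962/5 ≈ 77792.4. The integer-valued extremum is e(T(441, 5)) = 77792, which is strictly less than the density bound 388962/5 since 5 ∤ 441 (the parts of T(441, 5) cannot all be equal).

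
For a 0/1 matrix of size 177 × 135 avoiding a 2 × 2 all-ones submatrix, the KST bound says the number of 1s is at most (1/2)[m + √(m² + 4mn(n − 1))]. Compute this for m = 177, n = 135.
z(177, 135; 2, 2) ≤ (1/2)[177 + √(177² + 4·177·135·134)] = (1/2)[177 + √12839049] = 1880.0809

Kővári–Sós–Turán: let r_1, ..., r_177 be the row sums and z = Σ r_i the total number of 1s. Each pair of columns can share at most one row with both entries 1 (else a 2×2 all-ones block appears), so Σ_i C(r_i, 2) ≤ C(135, 2) = 9045. By convexity Σ_i C(r_i, 2) ≥ 177·C(z/177, 2) = z(z − 177)/(2·177), giving z² − 177z − 177·135·134 ≤ 0 and hence z ≤ (1/2)[177 + √(31329 + 4·3201930)] = (1/2)[177 + √12839049] ≈ (1/2)(177 + 3583.1619) = 1880.0809.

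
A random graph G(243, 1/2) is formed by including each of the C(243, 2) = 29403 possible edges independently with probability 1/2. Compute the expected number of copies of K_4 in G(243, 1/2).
E[# K_4] = C(243, 4) · (1/2)^C(4, 2) = 141722460 / 2^6 = 35430615/16 = 2214413.4375

For each 4-subset S of vertices (there are C(243, 4) = 141722460 such S), let X_S = 1 if S induces a K_4 (all C(4, 2) = 6 edges present). Then P(X_S = 1) = (1/2)^6 = 1/64. By linearity of expectation, E[# K_4] = C(243, 4) · (1/2)^6 = 141722460 / 64 = 35430615/16 = 2214413.4375.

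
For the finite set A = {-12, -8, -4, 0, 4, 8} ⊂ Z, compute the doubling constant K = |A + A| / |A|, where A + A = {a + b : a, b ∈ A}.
K = |A + A| / |A| = 11/6

Enumerate A + A = {a + b : a, b ∈ A}. With |A| = 6, there are |A|^2 = 36 ordered sum pairs; collecting distinct values, A + A = {-24, -20, -16, -12, -8, -4, 0, 4, 8, 12, 16}, so |A + A| = 11. Thus K = 11/6. Here |A + A| = 2|A| − 1 = 11, the minimum possible — so K = 11/6 is minimal, which holds iff A is an arithmetic progression.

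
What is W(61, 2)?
W(61, 2) = 61 + 1 = 62

A 2-term AP is any pair of integers, so a monochromatic 2-AP exists iff some colour is used at least twice. With 61 colours, the colouring i ↦ i on {1, ..., 61} uses each colour once, avoiding any monochromatic pair, so W(61, 2) > 61. For {1, ..., 62}, pigeonhole forces two integers of the same colour, which form a monochromatic 2-AP. Hence W(61, 2) = 62.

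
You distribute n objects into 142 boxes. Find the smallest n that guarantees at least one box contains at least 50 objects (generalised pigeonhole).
n = (50 − 1)·142 + 1 = 6959

By the generalised pigeonhole principle, to guarantee some box contains ≥ r objects we need more than (r − 1) · k objects total. Threshold: n = (r − 1) · k + 1. With r = 50 and k = 142: n = 49 · 142 + 1 = 6958 + 1 = 6959. For n = 6958 = 49 · 142, we can put exactly 49 objects in every box, avoiding 50 in any single one — so 6959 is tight.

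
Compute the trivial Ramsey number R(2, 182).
R(2, 182) = 182

R(2, k) = k for all k ≥ 2: in a 2-colouring of K_k, either some edge is red (a red K_2) or all edges are blue (a blue K_k). And K_{181} coloured all-blue has no blue K_182, so R(2, 182) > 181. Hence R(2, 182) = 182.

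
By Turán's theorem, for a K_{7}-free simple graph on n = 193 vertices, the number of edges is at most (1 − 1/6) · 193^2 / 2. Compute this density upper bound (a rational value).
Turán density bound = (5/6) · 193^2/2 = 186245/12 ≈ 15520.4167

Turán's theorem: ex(n, K_{r+1}) is achieved by the complete r-partite Turán graph T(n, r) with parts as balanced as possible, and is at most (1 − 1/r) · n^2/2. For r = 6, n = 193: the density bound is (5/6) · 37249/2 = 186245/12 ≈ 15520.4167. The integer-valued extremum is e(T(193, 6)) = 15520, which is strictly less than the density bound 186245/12 since 6 ∤ 193 (the parts of T(193, 6) cannot all be equal).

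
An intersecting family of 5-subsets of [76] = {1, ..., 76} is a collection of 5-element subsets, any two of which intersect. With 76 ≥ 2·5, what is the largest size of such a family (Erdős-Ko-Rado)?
max |F| = C(75, 4) = 1215450

Erdős-Ko-Rado (1961): when n ≥ 2k, max |F| = C(n−1, k−1). The bound is attained by the star {A : i ∈ A} for any fixed i ∈ [n]. Here C(76−1, 5−1) = C(75, 4) = 1215450.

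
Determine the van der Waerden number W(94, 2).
W(94, 2) = 94 + 1 = 95

A 2-term AP is any pair of integers, so a monochromatic 2-AP exists iff some colour is used at least twice. With 94 colours, the colouring i ↦ i on {1, ..., 94} uses each colour once, avoiding any monochromatic pair, so W(94, 2) > 94. For {1, ..., 95}, pigeonhole forces two integers of the same colour, which form a monochromatic 2-AP. Hence W(94, 2) = 95.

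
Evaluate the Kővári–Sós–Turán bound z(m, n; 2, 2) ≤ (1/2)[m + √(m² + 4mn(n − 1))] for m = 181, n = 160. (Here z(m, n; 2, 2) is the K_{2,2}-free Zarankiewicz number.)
z(181, 160; 2, 2) ≤ (1/2)[181 + √(181² + 4·181·160·159)] = (1/2)[181 + √18451321] = 2238.25

Kővári–Sós–Turán: let r_1, ..., r_181 be the row sums and z = Σ r_i the total number of 1s. Each pair of columns can share at most one row with both entries 1 (else a 2×2 all-ones block appears), so Σ_i C(r_i, 2) ≤ C(160, 2) = 12720. By convexity Σ_i C(r_i, 2) ≥ 181·C(z/181, 2) = z(z − 181)/(2·181), giving z² − 181z − 181·160·159 ≤ 0 and hence z ≤ (1/2)[181 + √(32761 + 4·4604640)] = (1/2)[181 + √18451321] ≈ (1/2)(181 + 4295.5001) = 2238.25.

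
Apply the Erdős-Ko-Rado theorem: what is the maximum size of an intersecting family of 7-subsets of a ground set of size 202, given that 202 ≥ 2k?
max |F| = C(201, 6) = 84944276340

The Erdős-Ko-Rado theorem states: for n ≥ 2k, an intersecting family of k-subsets of an n-element set has size at most C(n − 1, k − 1), with equality for 'star' families {A ⊆ [n] : |A| = k, i ∈ A} (fix an element i). For n = 202, k = 7: C(201, 6) = 84944276340.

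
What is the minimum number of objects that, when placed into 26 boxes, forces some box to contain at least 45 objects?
n = (45 − 1)·26 + 1 = 1145

By the generalised pigeonhole principle, to guarantee some box contains ≥ r objects we need more than (r − 1) · k objects total. Threshold: n = (r − 1) · k + 1. With r = 45 and k = 26: n = 44 · 26 + 1 = 1144 + 1 = 1145. For n = 1144 = 44 · 26, we can put exactly 44 objects in every box, avoiding 45 in any single one — so 1145 is tight.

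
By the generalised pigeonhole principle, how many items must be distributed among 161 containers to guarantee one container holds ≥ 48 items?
n = (48 − 1)·161 + 1 = 7568

By the generalised pigeonhole principle, to guarantee some box contains ≥ r objects we need more than (r − 1) · k objects total. Threshold: n = (r − 1) · k + 1. With r = 48 and k = 161: n = 47 · 161 + 1 = 7567 + 1 = 7568. For n = 7567 = 47 · 161, we can put exactly 47 objects in every box, avoiding 48 in any single one — so 7568 is tight.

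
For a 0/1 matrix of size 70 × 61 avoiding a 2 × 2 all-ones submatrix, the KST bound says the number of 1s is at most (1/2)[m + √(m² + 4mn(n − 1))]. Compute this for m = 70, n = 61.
z(70, 61; 2, 2) ≤ (1/2)[70 + √(70² + 4·70·61·60)] = (1/2)[70 + √1029700] = 542.3707

Kővári–Sós–Turán: let r_1, ..., r_70 be the row sums and z = Σ r_i the total number of 1s. Each pair of columns can share at most one row with both entries 1 (else a 2×2 all-ones block appears), so Σ_i C(r_i, 2) ≤ C(61, 2) = 1830. By convexity Σ_i C(r_i, 2) ≥ 70·C(z/70, 2) = z(z − 70)/(2·70), giving z² − 70z − 70·61·60 ≤ 0 and hence z ≤ (1/2)[70 + √(4900 + 4·256200)] = (1/2)[70 + √1029700] ≈ (1/2)(70 + 1014.7413) = 542.3707.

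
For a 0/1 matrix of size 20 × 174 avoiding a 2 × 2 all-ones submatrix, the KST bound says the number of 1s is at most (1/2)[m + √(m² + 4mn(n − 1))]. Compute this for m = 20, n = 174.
z(20, 174; 2, 2) ≤ (1/2)[20 + √(20² + 4·20·174·173)] = (1/2)[20 + √2408560] = 785.9768

Kővári–Sós–Turán: let r_1, ..., r_20 be the row sums and z = Σ r_i the total number of 1s. Each pair of columns can share at most one row with both entries 1 (else a 2×2 all-ones block appears), so Σ_i C(r_i, 2) ≤ C(174, 2) = 15051. By convexity Σ_i C(r_i, 2) ≥ 20·C(z/20, 2) = z(z − 20)/(2·20), giving z² − 20z − 20·174·173 ≤ 0 and hence z ≤ (1/2)[20 + √(400 + 4·602040)] = (1/2)[20 + √2408560] ≈ (1/2)(20 + 1551.9536) = 785.9768.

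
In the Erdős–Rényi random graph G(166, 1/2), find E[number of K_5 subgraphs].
E[# K_5] = C(166, 5) · (1/2)^C(5, 2) = 988455798 / 2^10 = 494227899/512 ≈ 965288.865234

For each 5-subset S of vertices (there are C(166, 5) = 988455798 such S), let X_S = 1 if S induces a K_5 (all C(5, 2) = 10 edges present). Then P(X_S = 1) = (1/2)^10 = 1/1024. By linearity of expectation, E[# K_5] = C(166, 5) · (1/2)^10 = 988455798 / 1024 = 494227899/512 ≈ 965288.865234.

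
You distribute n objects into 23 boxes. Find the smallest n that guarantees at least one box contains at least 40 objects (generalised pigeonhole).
n = (40 − 1)·23 + 1 = 898

By the generalised pigeonhole principle, to guarantee some box contains ≥ r objects we need more than (r − 1) · k objects total. Threshold: n = (r − 1) · k + 1. With r = 40 and k = 23: n = 39 · 23 + 1 = 897 + 1 = 898. For n = 897 = 39 · 23, we can put exactly 39 objects in every box, avoiding 40 in any single one — so 898 is tight.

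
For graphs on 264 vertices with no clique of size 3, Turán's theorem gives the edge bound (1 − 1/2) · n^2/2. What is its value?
Turán density bound = (1/2) · 264^2/2 = 17424

Turán's theorem: ex(n, K_{r+1}) is achieved by the complete r-partite Turán graph T(n, r) with parts as balanced as possible, and is at most (1 − 1/r) · n^2/2. For r = 2, n = 264: the density bound is (1/2) · 69696/2 = 17424. Since 2 ∣ 264, the Turán graph T(264, 2) has parts of equal size 132, and its edge count e(T(264, 2)) = 17424 attains the density bound exactly.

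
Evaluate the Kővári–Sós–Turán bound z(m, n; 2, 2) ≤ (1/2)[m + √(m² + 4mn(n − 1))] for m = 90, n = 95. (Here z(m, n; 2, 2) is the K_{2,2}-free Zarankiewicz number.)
z(90, 95; 2, 2) ≤ (1/2)[90 + √(90² + 4·90·95·94)] = (1/2)[90 + √3222900] = 942.6219

Kővári–Sós–Turán: let r_1, ..., r_90 be the row sums and z = Σ r_i the total number of 1s. Each pair of columns can share at most one row with both entries 1 (else a 2×2 all-ones block appears), so Σ_i C(r_i, 2) ≤ C(95, 2) = 4465. By convexity Σ_i C(r_i, 2) ≥ 90·C(z/90, 2) = z(z − 90)/(2·90), giving z² − 90z − 90·95·94 ≤ 0 and hence z ≤ (1/2)[90 + √(8100 + 4·803700)] = (1/2)[90 + √3222900] ≈ (1/2)(90 + 1795.2437) = 942.6219.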